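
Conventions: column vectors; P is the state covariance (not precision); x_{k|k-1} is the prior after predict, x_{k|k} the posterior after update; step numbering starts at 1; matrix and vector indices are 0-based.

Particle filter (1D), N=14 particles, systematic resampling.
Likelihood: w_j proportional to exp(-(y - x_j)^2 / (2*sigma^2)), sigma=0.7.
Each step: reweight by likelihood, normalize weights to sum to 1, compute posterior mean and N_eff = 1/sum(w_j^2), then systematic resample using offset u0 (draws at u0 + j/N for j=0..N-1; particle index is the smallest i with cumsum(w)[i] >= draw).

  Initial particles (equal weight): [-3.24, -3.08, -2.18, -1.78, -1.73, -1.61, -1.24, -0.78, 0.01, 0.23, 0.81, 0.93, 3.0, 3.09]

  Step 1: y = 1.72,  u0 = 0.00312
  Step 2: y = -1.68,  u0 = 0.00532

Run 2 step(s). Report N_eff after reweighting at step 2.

step 1: w=[0.0000, 0.0000, 0.0000, 0.0000, 0.0000, 0.0000, 0.0001, 0.0012, 0.0349, 0.0716, 0.2963, 0.3648, 0.1296, 0.1016]  mean=1.2977  Neff=3.9322  idx=[8, 9, 10, 10, 10, 10, 11, 11, 11, 11, 11, 12, 12, 13]
step 2: w=[0.6003, 0.2675, 0.0198, 0.0198, 0.0198, 0.0198, 0.0106, 0.0106, 0.0106, 0.0106, 0.0106, 0.0000, 0.0000, 0.0000]  mean=0.1809  Neff=2.3038  idx=[0, 0, 0, 0, 0, 0, 0, 0, 0, 1, 1, 1, 1, 5]

N_eff = 2.3038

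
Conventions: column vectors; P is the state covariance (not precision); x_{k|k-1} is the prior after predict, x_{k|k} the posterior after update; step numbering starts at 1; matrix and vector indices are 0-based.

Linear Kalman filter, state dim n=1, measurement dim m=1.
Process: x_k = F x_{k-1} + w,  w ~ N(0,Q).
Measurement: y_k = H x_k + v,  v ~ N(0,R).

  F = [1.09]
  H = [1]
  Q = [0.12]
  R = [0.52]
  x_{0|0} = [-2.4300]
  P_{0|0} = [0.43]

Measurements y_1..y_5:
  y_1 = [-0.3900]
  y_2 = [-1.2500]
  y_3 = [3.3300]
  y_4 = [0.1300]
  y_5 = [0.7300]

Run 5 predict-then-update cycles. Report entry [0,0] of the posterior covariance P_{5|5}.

P_post[0,0] = 0.2214

step 1: x^-=[-2.6487]  P^-=[0.6309]  S=[1.1509]  K=[0.5482]  nu=[2.2587]  x^+=[-1.4105]  P^+=[0.2850]
step 2: x^-=[-1.5375]  P^-=[0.4587]  S=[0.9787]  K=[0.4687]  nu=[0.2875]  x^+=[-1.4028]  P^+=[0.2437]
step 3: x^-=[-1.5290]  P^-=[0.4095]  S=[0.9295]  K=[0.4406]  nu=[4.8590]  x^+=[0.6118]  P^+=[0.2291]
step 4: x^-=[0.6669]  P^-=[0.3922]  S=[0.9122]  K=[0.4299]  nu=[-0.5369]  x^+=[0.4360]  P^+=[0.2236]
step 5: x^-=[0.4753]  P^-=[0.3856]  S=[0.9056]  K=[0.4258]  nu=[0.2547]  x^+=[0.5838]  P^+=[0.2214]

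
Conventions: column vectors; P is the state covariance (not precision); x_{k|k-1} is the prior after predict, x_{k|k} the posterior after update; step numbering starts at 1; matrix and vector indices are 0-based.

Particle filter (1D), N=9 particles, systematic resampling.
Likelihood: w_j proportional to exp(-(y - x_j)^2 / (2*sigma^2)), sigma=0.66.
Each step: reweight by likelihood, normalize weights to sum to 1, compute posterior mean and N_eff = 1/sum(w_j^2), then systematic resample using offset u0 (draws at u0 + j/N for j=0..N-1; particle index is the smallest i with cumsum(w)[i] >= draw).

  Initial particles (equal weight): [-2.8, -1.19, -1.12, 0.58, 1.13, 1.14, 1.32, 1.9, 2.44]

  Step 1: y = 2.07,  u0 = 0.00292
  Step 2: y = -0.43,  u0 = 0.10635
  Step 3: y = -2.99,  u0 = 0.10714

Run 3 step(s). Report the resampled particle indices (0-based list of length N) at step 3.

resampled_idx = [0, 1, 1, 2, 3, 3, 4, 5, 5]

step 1: w=[0.0000, 0.0000, 0.0000, 0.0248, 0.1149, 0.1173, 0.1660, 0.3064, 0.2706]  mean=1.7395  Neff=4.4997  idx=[3, 4, 5, 6, 7, 7, 7, 8, 8]
step 2: w=[0.6652, 0.1313, 0.1267, 0.0638, 0.0042, 0.0042, 0.0042, 0.0002, 0.0002]  mean=0.7877  Neff=2.0837  idx=[0, 0, 0, 0, 0, 0, 1, 2, 5]
step 3: w=[0.1663, 0.1663, 0.1663, 0.1663, 0.1663, 0.1663, 0.0013, 0.0012, 0.0000]  mean=0.5814  Neff=6.0297  idx=[0, 1, 1, 2, 3, 3, 4, 5, 5]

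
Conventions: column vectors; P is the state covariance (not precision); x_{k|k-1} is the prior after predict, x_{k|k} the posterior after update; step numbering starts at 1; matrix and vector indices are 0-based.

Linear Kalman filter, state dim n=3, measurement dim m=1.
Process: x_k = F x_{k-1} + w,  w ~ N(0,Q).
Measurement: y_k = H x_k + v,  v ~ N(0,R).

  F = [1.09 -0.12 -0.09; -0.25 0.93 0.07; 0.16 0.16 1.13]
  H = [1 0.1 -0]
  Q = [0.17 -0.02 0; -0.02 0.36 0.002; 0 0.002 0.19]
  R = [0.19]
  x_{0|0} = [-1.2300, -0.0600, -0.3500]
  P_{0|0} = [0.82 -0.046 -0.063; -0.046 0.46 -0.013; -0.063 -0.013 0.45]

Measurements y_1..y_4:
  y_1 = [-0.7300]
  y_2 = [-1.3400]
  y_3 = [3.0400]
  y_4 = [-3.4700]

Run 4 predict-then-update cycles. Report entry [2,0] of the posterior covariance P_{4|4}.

P_post[2,0] = -0.1611

step 1: x^-=[-1.3020, 0.2272, -0.6019]  P^-=[1.1786 -0.3507 0.0065; -0.3507 0.8332 0.0715; 0.0065 0.0715 0.7675]  S=[1.3068]  K=[0.8751; -0.2046; 0.0105]  nu=[0.5493]  x^+=[-0.8213, 0.1148, -0.5961]  P^+=[0.1779 -0.1167 -0.0054; -0.1167 0.7785 0.0743; -0.0054 0.0743 0.7674]
step 2: x^-=[-0.8554, 0.2704, -0.7867]  P^-=[0.4320 -0.2894 -0.0978; -0.2894 1.1124 0.2391; -0.0978 0.2391 1.2133]  S=[0.5753]  K=[0.7007; -0.3097; -0.1285]  nu=[-0.5116]  x^+=[-1.2139, 0.4289, -0.7209]  P^+=[0.1496 -0.1646 -0.0460; -0.1646 1.0572 0.2162; -0.0460 0.2162 1.2038]
step 3: x^-=[-1.3097, 0.6519, -0.9403]  P^-=[0.4295 -0.3825 -0.2307; -0.3825 1.3959 0.4728; -0.2307 0.4728 1.8111]  S=[0.5569]  K=[0.7025; -0.4363; -0.3293]  nu=[4.2845]  x^+=[1.7000, -1.2174, -2.3511]  P^+=[0.1547 -0.2119 -0.1018; -0.2119 1.2899 0.3928; -0.1018 0.3928 1.7508]
step 4: x^-=[2.2106, -1.7217, -2.5795]  P^-=[0.4704 -0.4845 -0.3916; -0.4845 1.6471 0.7480; -0.3916 0.7480 2.5569]  S=[0.5800]  K=[0.7275; -0.5514; -0.5463]  nu=[-5.5085]  x^+=[-1.7970, 1.3157, 0.4297]  P^+=[0.1634 -0.2518 -0.1611; -0.2518 1.4708 0.5733; -0.1611 0.5733 2.3838]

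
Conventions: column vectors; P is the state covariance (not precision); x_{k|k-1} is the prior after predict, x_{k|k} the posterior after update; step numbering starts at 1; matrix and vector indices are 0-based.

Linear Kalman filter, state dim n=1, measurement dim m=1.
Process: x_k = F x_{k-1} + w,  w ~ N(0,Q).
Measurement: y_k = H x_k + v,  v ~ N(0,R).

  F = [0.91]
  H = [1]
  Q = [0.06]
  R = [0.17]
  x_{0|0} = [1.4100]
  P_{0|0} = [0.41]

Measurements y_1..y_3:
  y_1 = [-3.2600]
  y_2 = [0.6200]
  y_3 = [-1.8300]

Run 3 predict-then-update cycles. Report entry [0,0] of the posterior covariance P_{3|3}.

step 1: x^-=[1.2831]  P^-=[0.3995]  S=[0.5695]  K=[0.7015]  nu=[-4.5431]  x^+=[-1.9039]  P^+=[0.1193]
step 2: x^-=[-1.7325]  P^-=[0.1588]  S=[0.3288]  K=[0.4829]  nu=[2.3525]  x^+=[-0.5965]  P^+=[0.0821]
step 3: x^-=[-0.5428]  P^-=[0.1280]  S=[0.2980]  K=[0.4295]  nu=[-1.2872]  x^+=[-1.0957]  P^+=[0.0730]

P_post[0,0] = 0.0730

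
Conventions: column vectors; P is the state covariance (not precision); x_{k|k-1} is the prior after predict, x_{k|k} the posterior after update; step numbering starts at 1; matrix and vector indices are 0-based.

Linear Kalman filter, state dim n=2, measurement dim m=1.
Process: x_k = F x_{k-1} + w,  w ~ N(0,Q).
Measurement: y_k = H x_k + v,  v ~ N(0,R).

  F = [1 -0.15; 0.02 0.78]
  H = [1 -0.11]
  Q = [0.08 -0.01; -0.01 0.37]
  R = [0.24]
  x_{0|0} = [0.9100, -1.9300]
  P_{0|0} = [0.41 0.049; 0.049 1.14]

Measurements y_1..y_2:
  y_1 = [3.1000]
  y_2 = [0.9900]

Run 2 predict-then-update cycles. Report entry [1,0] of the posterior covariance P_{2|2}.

step 1: x^-=[1.1995, -1.4872]  P^-=[0.5009 -0.0971; -0.0971 1.0653]  S=[0.7752]  K=[0.6600; -0.2764]  nu=[1.7369]  x^+=[2.3459, -1.9673]  P^+=[0.1633 0.0443; 0.0443 1.0060]
step 2: x^-=[2.6410, -1.4876]  P^-=[0.2526 -0.0900; -0.0900 0.9835]  S=[0.5243]  K=[0.5007; -0.3780]  nu=[-1.8146]  x^+=[1.7324, -0.8017]  P^+=[0.1212 0.0092; 0.0092 0.9086]

P_post[1,0] = 0.0092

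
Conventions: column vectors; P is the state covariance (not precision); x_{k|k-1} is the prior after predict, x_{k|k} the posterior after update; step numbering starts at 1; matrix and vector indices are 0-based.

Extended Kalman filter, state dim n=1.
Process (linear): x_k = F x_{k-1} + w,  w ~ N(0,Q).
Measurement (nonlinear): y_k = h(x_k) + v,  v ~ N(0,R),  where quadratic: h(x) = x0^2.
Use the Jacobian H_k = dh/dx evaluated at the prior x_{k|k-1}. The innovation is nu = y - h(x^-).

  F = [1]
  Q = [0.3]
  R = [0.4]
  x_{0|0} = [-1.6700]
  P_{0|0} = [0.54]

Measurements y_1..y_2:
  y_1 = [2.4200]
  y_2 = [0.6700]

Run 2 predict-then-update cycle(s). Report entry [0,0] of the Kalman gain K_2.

K[0,0] = -0.2849

step 1: x^-=[-1.6700]  P^-=[0.8400]  H_jac=[-3.3400]  S=[9.7707]  K=[-0.2871]  nu=[-0.3689]  x^+=[-1.5641]  P^+=[0.0344]
step 2: x^-=[-1.5641]  P^-=[0.3344]  H_jac=[-3.1281]  S=[3.6721]  K=[-0.2849]  nu=[-1.7763]  x^+=[-1.0581]  P^+=[0.0364]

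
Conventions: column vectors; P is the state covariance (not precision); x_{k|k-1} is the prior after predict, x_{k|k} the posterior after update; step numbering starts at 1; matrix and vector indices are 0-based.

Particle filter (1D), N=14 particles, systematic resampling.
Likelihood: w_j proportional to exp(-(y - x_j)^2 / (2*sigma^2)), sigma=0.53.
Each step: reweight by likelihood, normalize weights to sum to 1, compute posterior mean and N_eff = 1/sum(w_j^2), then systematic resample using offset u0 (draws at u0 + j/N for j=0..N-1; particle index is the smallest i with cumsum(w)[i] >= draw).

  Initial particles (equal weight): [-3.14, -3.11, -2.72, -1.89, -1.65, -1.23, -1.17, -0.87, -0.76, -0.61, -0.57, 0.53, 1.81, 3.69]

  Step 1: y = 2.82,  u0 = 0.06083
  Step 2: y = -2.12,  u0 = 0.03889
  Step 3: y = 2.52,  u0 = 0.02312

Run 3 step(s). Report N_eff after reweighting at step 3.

step 1: w=[0.0000, 0.0000, 0.0000, 0.0000, 0.0000, 0.0000, 0.0000, 0.0000, 0.0000, 0.0000, 0.0000, 0.0002, 0.3849, 0.6149]  mean=2.9657  Neff=1.9003  idx=[12, 12, 12, 12, 12, 13, 13, 13, 13, 13, 13, 13, 13, 13]
step 2: w=[0.2000, 0.2000, 0.2000, 0.2000, 0.2000, 0.0000, 0.0000, 0.0000, 0.0000, 0.0000, 0.0000, 0.0000, 0.0000, 0.0000]  mean=1.8100  Neff=5.0000  idx=[0, 0, 0, 1, 1, 1, 2, 2, 3, 3, 3, 4, 4, 4]
step 3: w=[0.0714, 0.0714, 0.0714, 0.0714, 0.0714, 0.0714, 0.0714, 0.0714, 0.0714, 0.0714, 0.0714, 0.0714, 0.0714, 0.0714]  mean=1.8100  Neff=14.0000  idx=[0, 1, 2, 3, 4, 5, 6, 7, 8, 9, 10, 11, 12, 13]

N_eff = 14.0000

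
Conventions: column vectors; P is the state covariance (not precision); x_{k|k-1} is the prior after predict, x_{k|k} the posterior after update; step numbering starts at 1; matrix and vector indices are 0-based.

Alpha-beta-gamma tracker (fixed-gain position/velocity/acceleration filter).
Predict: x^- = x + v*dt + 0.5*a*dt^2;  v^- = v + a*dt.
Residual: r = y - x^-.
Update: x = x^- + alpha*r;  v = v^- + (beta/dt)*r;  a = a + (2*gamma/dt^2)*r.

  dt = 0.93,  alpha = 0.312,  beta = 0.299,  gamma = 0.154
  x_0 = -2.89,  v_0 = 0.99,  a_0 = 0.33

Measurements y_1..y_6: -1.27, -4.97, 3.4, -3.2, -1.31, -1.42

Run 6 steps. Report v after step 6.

step 1: x_pred=-1.8266  r=0.5566  x^+=-1.6529  v^+=1.4758  a^+=0.5282
step 2: x_pred=-0.0520  r=-4.9180  x^+=-1.5864  v^+=0.3859  a^+=-1.2232
step 3: x_pred=-1.7565  r=5.1565  x^+=-0.1476  v^+=0.9062  a^+=0.6131
step 4: x_pred=0.9603  r=-4.1603  x^+=-0.3377  v^+=0.1389  a^+=-0.8684
step 5: x_pred=-0.5841  r=-0.7259  x^+=-0.8106  v^+=-0.9021  a^+=-1.1269
step 6: x_pred=-2.1369  r=0.7169  x^+=-1.9132  v^+=-1.7196  a^+=-0.8716

v_post = -1.7196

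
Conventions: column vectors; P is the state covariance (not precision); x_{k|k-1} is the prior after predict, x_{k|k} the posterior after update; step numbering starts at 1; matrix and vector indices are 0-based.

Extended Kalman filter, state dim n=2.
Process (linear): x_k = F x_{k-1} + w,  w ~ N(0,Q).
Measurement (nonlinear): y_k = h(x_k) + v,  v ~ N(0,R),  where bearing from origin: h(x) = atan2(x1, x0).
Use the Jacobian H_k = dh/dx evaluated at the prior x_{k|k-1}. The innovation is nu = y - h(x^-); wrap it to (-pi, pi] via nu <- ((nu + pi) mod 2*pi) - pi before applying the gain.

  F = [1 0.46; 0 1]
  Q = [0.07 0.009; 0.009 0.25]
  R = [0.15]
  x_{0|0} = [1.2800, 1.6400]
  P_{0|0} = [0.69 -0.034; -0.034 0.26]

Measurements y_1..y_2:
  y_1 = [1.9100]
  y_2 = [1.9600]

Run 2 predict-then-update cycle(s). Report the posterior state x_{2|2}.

step 1: x^-=[2.0344, 1.6400]  P^-=[0.7837 0.0946; 0.0946 0.5100]  H_jac=[-0.2402 0.2979]  S=[0.2269]  K=[-0.7052; 0.5694]  nu=[1.2315]  x^+=[1.1659, 2.3413]  P^+=[0.6709 0.1857; 0.1857 0.4364]
step 2: x^-=[2.2428, 2.3413]  P^-=[1.0041 0.3955; 0.3955 0.6864]  H_jac=[-0.2227 0.2134]  S=[0.1935]  K=[-0.7198; 0.3017]  nu=[1.1531]  x^+=[1.4129, 2.6892]  P^+=[0.9039 0.4375; 0.4375 0.6688]

x_post = [1.4129, 2.6892]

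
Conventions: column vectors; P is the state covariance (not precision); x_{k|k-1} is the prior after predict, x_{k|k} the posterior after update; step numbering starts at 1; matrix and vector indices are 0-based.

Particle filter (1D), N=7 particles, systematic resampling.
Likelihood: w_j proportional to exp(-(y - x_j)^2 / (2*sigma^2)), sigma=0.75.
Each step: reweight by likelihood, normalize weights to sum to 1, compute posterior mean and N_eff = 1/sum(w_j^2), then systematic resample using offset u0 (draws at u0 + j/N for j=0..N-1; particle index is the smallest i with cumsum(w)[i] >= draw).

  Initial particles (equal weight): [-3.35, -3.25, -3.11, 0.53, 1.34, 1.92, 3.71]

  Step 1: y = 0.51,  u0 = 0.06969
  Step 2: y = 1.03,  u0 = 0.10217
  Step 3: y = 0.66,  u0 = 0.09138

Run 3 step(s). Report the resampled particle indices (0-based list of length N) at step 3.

resampled_idx = [0, 1, 2, 2, 3, 4, 5]

step 1: w=[0.0000, 0.0000, 0.0000, 0.5837, 0.3165, 0.0997, 0.0001]  mean=0.9252  Neff=2.2182  idx=[3, 3, 3, 3, 4, 4, 5]
step 2: w=[0.1447, 0.1447, 0.1447, 0.1447, 0.1659, 0.1659, 0.0894]  mean=0.9230  Neff=6.8122  idx=[0, 1, 2, 3, 4, 5, 6]
step 3: w=[0.1788, 0.1788, 0.1788, 0.1788, 0.1203, 0.1203, 0.0443]  mean=0.7864  Neff=6.2990  idx=[0, 1, 2, 2, 3, 4, 5]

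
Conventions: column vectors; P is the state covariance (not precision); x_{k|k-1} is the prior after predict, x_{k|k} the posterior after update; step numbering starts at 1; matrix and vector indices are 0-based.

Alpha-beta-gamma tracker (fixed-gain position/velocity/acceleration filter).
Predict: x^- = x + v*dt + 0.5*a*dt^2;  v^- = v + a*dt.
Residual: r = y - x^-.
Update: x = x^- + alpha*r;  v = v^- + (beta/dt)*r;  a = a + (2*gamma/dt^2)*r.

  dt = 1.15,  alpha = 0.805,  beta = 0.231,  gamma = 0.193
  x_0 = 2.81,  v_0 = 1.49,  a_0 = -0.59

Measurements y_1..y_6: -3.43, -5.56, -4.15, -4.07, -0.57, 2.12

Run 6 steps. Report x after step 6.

step 1: x_pred=4.1334  r=-7.5634  x^+=-1.9551  v^+=-0.7077  a^+=-2.7975
step 2: x_pred=-4.6189  r=-0.9411  x^+=-5.3765  v^+=-4.1139  a^+=-3.0722
step 3: x_pred=-12.1390  r=7.9890  x^+=-5.7079  v^+=-6.0422  a^+=-0.7404
step 4: x_pred=-13.1460  r=9.0760  x^+=-5.8398  v^+=-5.0706  a^+=1.9086
step 5: x_pred=-10.4090  r=9.8390  x^+=-2.4886  v^+=-0.8994  a^+=4.7803
step 6: x_pred=-0.3619  r=2.4819  x^+=1.6360  v^+=5.0965  a^+=5.5047

x_post = 1.6360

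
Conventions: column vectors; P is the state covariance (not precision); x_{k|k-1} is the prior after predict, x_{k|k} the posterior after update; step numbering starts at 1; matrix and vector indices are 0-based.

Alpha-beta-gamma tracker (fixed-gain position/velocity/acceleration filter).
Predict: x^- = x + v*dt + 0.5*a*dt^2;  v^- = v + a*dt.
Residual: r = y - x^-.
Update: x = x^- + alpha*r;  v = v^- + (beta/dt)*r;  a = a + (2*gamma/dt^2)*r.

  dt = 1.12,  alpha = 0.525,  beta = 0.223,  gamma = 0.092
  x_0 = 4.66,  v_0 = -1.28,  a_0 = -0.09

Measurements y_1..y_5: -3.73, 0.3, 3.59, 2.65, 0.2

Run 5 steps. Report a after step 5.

step 1: x_pred=3.1700  r=-6.9000  x^+=-0.4525  v^+=-2.7546  a^+=-1.1021
step 2: x_pred=-4.2290  r=4.5290  x^+=-1.8513  v^+=-3.0872  a^+=-0.4378
step 3: x_pred=-5.5835  r=9.1735  x^+=-0.7674  v^+=-1.7510  a^+=0.9078
step 4: x_pred=-2.1592  r=4.8092  x^+=0.3656  v^+=0.2233  a^+=1.6133
step 5: x_pred=1.6275  r=-1.4275  x^+=0.8781  v^+=1.7459  a^+=1.4039

a_post = 1.4039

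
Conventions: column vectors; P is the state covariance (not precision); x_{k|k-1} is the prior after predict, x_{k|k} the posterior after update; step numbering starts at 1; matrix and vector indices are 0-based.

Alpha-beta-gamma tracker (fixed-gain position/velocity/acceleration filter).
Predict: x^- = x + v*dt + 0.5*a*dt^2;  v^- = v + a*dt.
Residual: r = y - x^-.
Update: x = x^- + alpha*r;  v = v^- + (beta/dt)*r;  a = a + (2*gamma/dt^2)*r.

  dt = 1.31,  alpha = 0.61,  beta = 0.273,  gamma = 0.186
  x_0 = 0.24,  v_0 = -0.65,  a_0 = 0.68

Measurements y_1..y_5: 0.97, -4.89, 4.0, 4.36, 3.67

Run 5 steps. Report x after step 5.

x_post = 5.1912

step 1: x_pred=-0.0280  r=0.9980  x^+=0.5808  v^+=0.4488  a^+=0.8963
step 2: x_pred=1.9378  r=-6.8278  x^+=-2.2272  v^+=0.2001  a^+=-0.5837
step 3: x_pred=-2.4659  r=6.4659  x^+=1.4783  v^+=0.7829  a^+=0.8179
step 4: x_pred=3.2057  r=1.1543  x^+=3.9098  v^+=2.0949  a^+=1.0681
step 5: x_pred=7.5706  r=-3.9006  x^+=5.1912  v^+=2.6812  a^+=0.2226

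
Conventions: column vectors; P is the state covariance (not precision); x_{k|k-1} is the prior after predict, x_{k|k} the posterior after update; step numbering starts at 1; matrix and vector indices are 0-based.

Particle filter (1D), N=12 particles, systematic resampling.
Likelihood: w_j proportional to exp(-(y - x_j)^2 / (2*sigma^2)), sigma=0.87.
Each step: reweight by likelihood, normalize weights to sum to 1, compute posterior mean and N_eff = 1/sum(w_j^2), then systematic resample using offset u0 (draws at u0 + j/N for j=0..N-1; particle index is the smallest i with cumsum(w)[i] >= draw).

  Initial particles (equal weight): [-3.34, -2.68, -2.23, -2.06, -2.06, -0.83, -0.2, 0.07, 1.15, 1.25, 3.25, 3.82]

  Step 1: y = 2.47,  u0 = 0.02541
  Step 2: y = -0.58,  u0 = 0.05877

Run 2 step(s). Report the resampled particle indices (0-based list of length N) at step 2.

step 1: w=[0.0000, 0.0000, 0.0000, 0.0000, 0.0000, 0.0004, 0.0053, 0.0132, 0.1870, 0.2212, 0.3955, 0.1774]  mean=2.4540  Neff=3.6766  idx=[8, 8, 8, 9, 9, 10, 10, 10, 10, 10, 11, 11]
step 2: w=[0.2182, 0.2182, 0.2182, 0.1725, 0.1725, 0.0001, 0.0001, 0.0001, 0.0001, 0.0001, 0.0000, 0.0000]  mean=1.1855  Neff=4.9429  idx=[0, 0, 1, 1, 1, 2, 2, 2, 3, 3, 4, 4]

resampled_idx = [0, 0, 1, 1, 1, 2, 2, 2, 3, 3, 4, 4]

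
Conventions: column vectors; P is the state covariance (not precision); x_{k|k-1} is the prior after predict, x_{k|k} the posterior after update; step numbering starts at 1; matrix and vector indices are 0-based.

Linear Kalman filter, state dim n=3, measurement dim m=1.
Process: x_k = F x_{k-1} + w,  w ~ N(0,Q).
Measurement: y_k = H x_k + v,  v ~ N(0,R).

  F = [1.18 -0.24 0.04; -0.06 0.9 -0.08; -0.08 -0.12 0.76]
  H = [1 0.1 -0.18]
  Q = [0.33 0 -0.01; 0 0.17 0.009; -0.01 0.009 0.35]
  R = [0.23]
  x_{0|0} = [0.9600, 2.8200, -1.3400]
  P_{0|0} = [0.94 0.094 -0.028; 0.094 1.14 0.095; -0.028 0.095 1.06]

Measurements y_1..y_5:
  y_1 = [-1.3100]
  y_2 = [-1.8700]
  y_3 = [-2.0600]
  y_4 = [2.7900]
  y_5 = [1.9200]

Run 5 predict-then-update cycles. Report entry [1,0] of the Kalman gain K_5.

step 1: x^-=[0.4024, 2.5876, -1.4336]  P^-=[1.6485 -0.2070 -0.0880; -0.2070 1.0795 -0.1132; -0.0880 -0.1132 0.9726]  S=[1.9152]  K=[0.8582; -0.0411; -0.1433]  nu=[-2.2292]  x^+=[-1.5108, 2.6792, -1.1142]  P^+=[0.2379 -0.1395 0.1475; -0.1395 1.0762 -0.1244; 0.1475 -0.1244 0.9333]
step 2: x^-=[-2.4703, 2.5911, -1.0475]  P^-=[0.8200 -0.4236 0.1991; -0.4236 1.0830 -0.2459; 0.1991 -0.2459 0.9082]  S=[0.9428]  K=[0.7869; -0.2875; 0.0117]  nu=[0.1526]  x^+=[-2.3502, 2.5472, -1.0457]  P^+=[0.2363 -0.2103 0.1904; -0.2103 1.0051 -0.2427; 0.1904 -0.2427 0.9080]
step 3: x^-=[-3.4264, 2.5172, -0.9124]  P^-=[0.8601 -0.4949 0.2656; -0.4949 1.0503 -0.3158; 0.2656 -0.3158 0.9075]  S=[0.9468]  K=[0.8057; -0.3518; 0.0746]  nu=[0.9504]  x^+=[-2.6606, 2.1828, -0.8415]  P^+=[0.2455 -0.2266 0.2087; -0.2266 0.9331 -0.2910; 0.2087 -0.2910 0.9023]
step 4: x^-=[-3.6971, 2.1915, -0.6886]  P^-=[0.8807 -0.5020 0.2898; -0.5020 1.0008 -0.3408; 0.2898 -0.3408 0.9095]  S=[0.9577]  K=[0.8127; -0.3556; 0.0961]  nu=[6.1440]  x^+=[1.2961, 0.0067, -0.0984]  P^+=[0.2481 -0.2252 0.2150; -0.2252 0.8797 -0.3080; 0.2150 -0.3080 0.9007]
step 5: x^-=[1.5239, -0.0639, -0.1793]  P^-=[0.8814 -0.4907 0.2967; -0.4907 0.9600 -0.3471; 0.2967 -0.3471 0.9102]  S=[0.9580]  K=[0.8130; -0.3468; 0.1024]  nu=[0.3703]  x^+=[1.8249, -0.1923, -0.1413]  P^+=[0.2481 -0.2206 0.2169; -0.2206 0.8448 -0.3130; 0.2169 -0.3130 0.9002]

K[1,0] = -0.3468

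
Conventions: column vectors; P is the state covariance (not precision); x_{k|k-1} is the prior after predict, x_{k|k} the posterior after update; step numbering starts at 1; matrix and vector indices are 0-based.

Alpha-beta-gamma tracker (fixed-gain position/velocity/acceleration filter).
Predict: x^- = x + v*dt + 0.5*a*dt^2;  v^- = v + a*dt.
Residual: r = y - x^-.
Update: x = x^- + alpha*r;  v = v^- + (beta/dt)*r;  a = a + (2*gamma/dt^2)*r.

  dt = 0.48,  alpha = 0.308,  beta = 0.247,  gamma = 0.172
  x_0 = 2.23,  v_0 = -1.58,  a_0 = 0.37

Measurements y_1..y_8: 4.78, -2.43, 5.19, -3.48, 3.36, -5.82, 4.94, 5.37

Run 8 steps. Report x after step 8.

x_post = -0.8755

step 1: x_pred=1.5142  r=3.2658  x^+=2.5201  v^+=0.2781  a^+=5.2460
step 2: x_pred=3.2579  r=-5.6879  x^+=1.5060  v^+=-0.1307  a^+=-3.2464
step 3: x_pred=1.0693  r=4.1207  x^+=2.3385  v^+=0.4315  a^+=2.9060
step 4: x_pred=2.8804  r=-6.3604  x^+=0.9214  v^+=-1.4466  a^+=-6.5903
step 5: x_pred=-0.5322  r=3.8922  x^+=0.6666  v^+=-2.6071  a^+=-0.7791
step 6: x_pred=-0.6745  r=-5.1455  x^+=-2.2593  v^+=-5.6288  a^+=-8.4615
step 7: x_pred=-5.9359  r=10.8759  x^+=-2.5861  v^+=-4.0937  a^+=7.7769
step 8: x_pred=-3.6552  r=9.0252  x^+=-0.8755  v^+=4.2834  a^+=21.2521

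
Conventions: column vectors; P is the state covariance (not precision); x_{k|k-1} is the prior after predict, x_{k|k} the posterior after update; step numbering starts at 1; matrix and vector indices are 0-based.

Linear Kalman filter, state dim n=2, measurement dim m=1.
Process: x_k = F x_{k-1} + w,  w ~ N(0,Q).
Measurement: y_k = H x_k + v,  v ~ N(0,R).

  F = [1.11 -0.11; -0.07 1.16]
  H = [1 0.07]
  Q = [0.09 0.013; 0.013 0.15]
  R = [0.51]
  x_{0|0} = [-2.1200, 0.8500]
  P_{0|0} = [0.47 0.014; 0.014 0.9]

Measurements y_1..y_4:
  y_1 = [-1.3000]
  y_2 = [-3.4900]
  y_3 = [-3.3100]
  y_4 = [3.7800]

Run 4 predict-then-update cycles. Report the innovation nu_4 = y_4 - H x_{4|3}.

step 1: x^-=[-2.4467, 1.1344]  P^-=[0.6766 -0.1202; -0.1202 1.3611]  S=[1.1764]  K=[0.5680; -0.0212]  nu=[1.0673]  x^+=[-1.8405, 1.1118]  P^+=[0.2971 -0.1061; -0.1061 1.3605]
step 2: x^-=[-2.1653, 1.4185]  P^-=[0.4984 -0.3211; -0.3211 1.9994]  S=[0.9732]  K=[0.4890; -0.1861]  nu=[-1.4240]  x^+=[-2.8616, 1.6835]  P^+=[0.2657 -0.2325; -0.2325 1.9657]
step 3: x^-=[-3.3616, 2.1531]  P^-=[0.4979 -0.5596; -0.5596 2.8341]  S=[0.9434]  K=[0.4862; -0.3829]  nu=[-0.0991]  x^+=[-3.4098, 2.1911]  P^+=[0.2749 -0.3840; -0.3840 2.6958]
step 4: x^-=[-4.0259, 2.7803]  P^-=[0.5550 -0.8497; -0.8497 3.8412]  S=[0.9649]  K=[0.5136; -0.6020]  nu=[7.6113]  x^+=[-0.1169, -1.8014]  P^+=[0.3005 -0.5514; -0.5514 3.4916]

innov = [7.6113]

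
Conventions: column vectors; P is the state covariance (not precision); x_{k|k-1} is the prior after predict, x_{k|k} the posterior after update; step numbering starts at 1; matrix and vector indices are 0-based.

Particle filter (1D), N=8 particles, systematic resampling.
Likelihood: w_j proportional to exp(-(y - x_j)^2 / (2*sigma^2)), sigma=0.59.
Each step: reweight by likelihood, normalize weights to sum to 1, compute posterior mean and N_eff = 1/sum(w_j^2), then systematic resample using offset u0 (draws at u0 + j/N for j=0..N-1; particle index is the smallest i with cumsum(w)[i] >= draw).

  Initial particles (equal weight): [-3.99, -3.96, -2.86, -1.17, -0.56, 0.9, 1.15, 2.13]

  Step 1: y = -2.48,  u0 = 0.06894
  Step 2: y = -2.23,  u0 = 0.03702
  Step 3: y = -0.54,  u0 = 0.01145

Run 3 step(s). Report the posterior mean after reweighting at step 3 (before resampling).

post_mean = -2.8600

step 1: w=[0.0384, 0.0437, 0.8263, 0.0864, 0.0051, 0.0000, 0.0000, 0.0000]  mean=-2.7937  Neff=1.4417  idx=[1, 2, 2, 2, 2, 2, 2, 3]
step 2: w=[0.0038, 0.1568, 0.1568, 0.1568, 0.1568, 0.1568, 0.1568, 0.0552]  mean=-2.7708  Neff=6.6380  idx=[1, 2, 2, 3, 4, 5, 5, 6]
step 3: w=[0.1250, 0.1250, 0.1250, 0.1250, 0.1250, 0.1250, 0.1250, 0.1250]  mean=-2.8600  Neff=8.0000  idx=[0, 1, 2, 3, 4, 5, 6, 7]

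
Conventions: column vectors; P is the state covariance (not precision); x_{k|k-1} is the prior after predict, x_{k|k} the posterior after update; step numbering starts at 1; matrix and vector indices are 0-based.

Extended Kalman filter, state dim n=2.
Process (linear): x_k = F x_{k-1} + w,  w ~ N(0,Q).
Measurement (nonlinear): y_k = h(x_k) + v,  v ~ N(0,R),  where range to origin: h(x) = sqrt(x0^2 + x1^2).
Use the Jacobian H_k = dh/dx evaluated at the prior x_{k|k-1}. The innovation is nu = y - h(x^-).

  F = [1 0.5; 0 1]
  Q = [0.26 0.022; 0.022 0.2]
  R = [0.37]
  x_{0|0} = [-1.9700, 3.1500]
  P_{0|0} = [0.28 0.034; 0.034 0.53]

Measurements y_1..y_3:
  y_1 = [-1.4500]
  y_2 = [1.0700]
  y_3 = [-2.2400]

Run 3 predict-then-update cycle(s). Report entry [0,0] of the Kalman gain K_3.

K[0,0] = -0.6730

step 1: x^-=[-0.3950, 3.1500]  P^-=[0.7065 0.3210; 0.3210 0.7300]  H_jac=[-0.1244 0.9922]  S=[1.0204]  K=[0.2260; 0.6707]  nu=[-4.6247]  x^+=[-1.4402, 0.0481]  P^+=[0.6544 0.1663; 0.1663 0.2710]
step 2: x^-=[-1.4161, 0.0481]  P^-=[1.1485 0.3238; 0.3238 0.4710]  H_jac=[-0.9994 0.0340]  S=[1.4957]  K=[-0.7600; -0.2057]  nu=[-0.3469]  x^+=[-1.1524, 0.1195]  P^+=[0.2844 0.0900; 0.0900 0.4077]
step 3: x^-=[-1.0927, 0.1195]  P^-=[0.7364 0.3159; 0.3159 0.6077]  H_jac=[-0.9941 0.1087]  S=[1.0366]  K=[-0.6730; -0.2392]  nu=[-3.3392]  x^+=[1.1548, 0.9181]  P^+=[0.2668 0.1490; 0.1490 0.5484]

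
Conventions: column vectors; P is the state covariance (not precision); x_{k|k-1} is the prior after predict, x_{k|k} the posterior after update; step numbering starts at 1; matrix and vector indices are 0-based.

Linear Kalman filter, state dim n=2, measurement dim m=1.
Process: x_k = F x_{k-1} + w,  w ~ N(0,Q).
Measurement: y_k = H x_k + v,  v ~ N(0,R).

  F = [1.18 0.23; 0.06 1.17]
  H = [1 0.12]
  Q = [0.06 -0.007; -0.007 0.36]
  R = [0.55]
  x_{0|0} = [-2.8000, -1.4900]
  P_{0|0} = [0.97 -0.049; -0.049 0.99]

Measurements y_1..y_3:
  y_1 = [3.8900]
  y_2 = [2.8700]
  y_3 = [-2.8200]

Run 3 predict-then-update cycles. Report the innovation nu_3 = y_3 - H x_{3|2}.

step 1: x^-=[-3.6467, -1.9113]  P^-=[1.4364 0.2598; 0.2598 1.7118]  S=[2.0734]  K=[0.7078; 0.2244]  nu=[7.7661]  x^+=[1.8502, -0.1689]  P^+=[0.3976 -0.0695; -0.0695 1.6075]
step 2: x^-=[2.1444, -0.0866]  P^-=[0.6610 0.3568; 0.3568 2.5521]  S=[1.3334]  K=[0.5278; 0.4973]  nu=[0.7360]  x^+=[2.5329, 0.2794]  P^+=[0.2895 0.0068; 0.0068 2.2224]
step 3: x^-=[3.0531, 0.4788]  P^-=[0.5844 0.6211; 0.6211 3.4042]  S=[1.3324]  K=[0.4945; 0.7727]  nu=[-5.9305]  x^+=[0.1204, -4.1036]  P^+=[0.2585 0.1119; 0.1119 2.6087]

innov = [-5.9305]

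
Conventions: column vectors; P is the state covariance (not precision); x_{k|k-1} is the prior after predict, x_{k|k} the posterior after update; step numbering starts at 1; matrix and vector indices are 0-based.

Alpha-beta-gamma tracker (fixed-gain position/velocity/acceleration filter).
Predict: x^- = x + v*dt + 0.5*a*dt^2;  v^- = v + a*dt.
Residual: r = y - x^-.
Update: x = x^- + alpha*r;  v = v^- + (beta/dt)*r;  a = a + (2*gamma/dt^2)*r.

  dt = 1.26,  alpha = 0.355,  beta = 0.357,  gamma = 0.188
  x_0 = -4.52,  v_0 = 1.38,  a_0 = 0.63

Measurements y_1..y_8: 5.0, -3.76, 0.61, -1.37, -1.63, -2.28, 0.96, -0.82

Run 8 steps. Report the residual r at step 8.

resid = 10.8853

step 1: x_pred=-2.2811  r=7.2811  x^+=0.3037  v^+=4.2368  a^+=2.3544
step 2: x_pred=7.5110  r=-11.2710  x^+=3.5098  v^+=4.0099  a^+=-0.3149
step 3: x_pred=8.3123  r=-7.7023  x^+=5.5780  v^+=1.4308  a^+=-2.1391
step 4: x_pred=5.6827  r=-7.0527  x^+=3.1790  v^+=-3.2628  a^+=-3.8094
step 5: x_pred=-3.9560  r=2.3260  x^+=-3.1303  v^+=-7.4036  a^+=-3.2586
step 6: x_pred=-15.0455  r=12.7655  x^+=-10.5138  v^+=-7.8925  a^+=-0.2352
step 7: x_pred=-20.6451  r=21.6051  x^+=-12.9753  v^+=-2.0675  a^+=4.8816
step 8: x_pred=-11.7053  r=10.8853  x^+=-7.8410  v^+=7.1675  a^+=7.4596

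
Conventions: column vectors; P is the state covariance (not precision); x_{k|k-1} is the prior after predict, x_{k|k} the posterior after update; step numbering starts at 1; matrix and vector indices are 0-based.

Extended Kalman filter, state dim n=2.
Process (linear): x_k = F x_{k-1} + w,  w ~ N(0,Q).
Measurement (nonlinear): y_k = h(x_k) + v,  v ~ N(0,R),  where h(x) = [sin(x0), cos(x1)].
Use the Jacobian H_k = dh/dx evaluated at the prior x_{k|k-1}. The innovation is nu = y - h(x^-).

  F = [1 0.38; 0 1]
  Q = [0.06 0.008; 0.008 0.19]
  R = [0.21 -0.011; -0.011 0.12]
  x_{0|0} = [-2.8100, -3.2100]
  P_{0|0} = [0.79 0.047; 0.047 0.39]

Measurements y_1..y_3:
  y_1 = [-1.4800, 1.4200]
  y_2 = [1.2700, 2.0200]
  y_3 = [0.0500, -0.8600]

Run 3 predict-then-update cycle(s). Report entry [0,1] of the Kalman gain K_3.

step 1: x^-=[-4.0298, -3.2100]  P^-=[0.9420 0.2032; 0.2032 0.5800]  H_jac=[-0.6308 0.0000; 0.0000 -0.0684]  S=[0.5848 -0.0022; -0.0022 0.1227]  K=[-1.0166 -0.1317; -0.2204 -0.3271]  nu=[-2.2559, 2.4177]  x^+=[-2.0550, -3.5036]  P^+=[0.3361 0.0677; 0.0677 0.5388]
step 2: x^-=[-3.3863, -3.5036]  P^-=[0.5254 0.2804; 0.2804 0.7288]  H_jac=[-0.9702 0.0000; 0.0000 -0.3541]  S=[0.7045 0.0853; 0.0853 0.2114]  K=[-0.7009 -0.1868; -0.2505 -1.1197]  nu=[1.0277, 2.9552]  x^+=[-4.6586, -7.0700]  P^+=[0.1496 0.0415; 0.0415 0.3716]
step 3: x^-=[-7.3452, -7.0700]  P^-=[0.2948 0.1908; 0.1908 0.5616]  H_jac=[0.4871 0.0000; 0.0000 0.7081]  S=[0.2799 0.0548; 0.0548 0.4016]  K=[0.4594 0.2737; 0.1419 0.9709]  nu=[0.9234, -1.5661]  x^+=[-7.3496, -8.4595]  P^+=[0.1919 0.0392; 0.0392 0.1623]

K[0,1] = 0.2737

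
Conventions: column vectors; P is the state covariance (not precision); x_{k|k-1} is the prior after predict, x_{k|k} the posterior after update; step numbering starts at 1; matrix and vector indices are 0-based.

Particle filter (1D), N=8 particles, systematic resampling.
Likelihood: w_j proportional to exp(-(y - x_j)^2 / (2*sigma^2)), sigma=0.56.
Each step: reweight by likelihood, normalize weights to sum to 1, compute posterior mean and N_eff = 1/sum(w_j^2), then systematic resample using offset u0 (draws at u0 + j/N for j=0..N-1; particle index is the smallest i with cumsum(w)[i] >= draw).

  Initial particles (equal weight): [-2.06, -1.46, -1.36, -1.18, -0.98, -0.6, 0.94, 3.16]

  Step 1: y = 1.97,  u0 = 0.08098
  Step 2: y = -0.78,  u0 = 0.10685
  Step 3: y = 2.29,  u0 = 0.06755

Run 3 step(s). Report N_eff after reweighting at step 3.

step 1: w=[0.0000, 0.0000, 0.0000, 0.0000, 0.0000, 0.0001, 0.6379, 0.3621]  mean=1.7436  Neff=1.8590  idx=[6, 6, 6, 6, 6, 7, 7, 7]
step 2: w=[0.2000, 0.2000, 0.2000, 0.2000, 0.2000, 0.0000, 0.0000, 0.0000]  mean=0.9400  Neff=5.0000  idx=[0, 1, 1, 2, 3, 3, 4, 4]
step 3: w=[0.1250, 0.1250, 0.1250, 0.1250, 0.1250, 0.1250, 0.1250, 0.1250]  mean=0.9400  Neff=8.0000  idx=[0, 1, 2, 3, 4, 5, 6, 7]

N_eff = 8.0000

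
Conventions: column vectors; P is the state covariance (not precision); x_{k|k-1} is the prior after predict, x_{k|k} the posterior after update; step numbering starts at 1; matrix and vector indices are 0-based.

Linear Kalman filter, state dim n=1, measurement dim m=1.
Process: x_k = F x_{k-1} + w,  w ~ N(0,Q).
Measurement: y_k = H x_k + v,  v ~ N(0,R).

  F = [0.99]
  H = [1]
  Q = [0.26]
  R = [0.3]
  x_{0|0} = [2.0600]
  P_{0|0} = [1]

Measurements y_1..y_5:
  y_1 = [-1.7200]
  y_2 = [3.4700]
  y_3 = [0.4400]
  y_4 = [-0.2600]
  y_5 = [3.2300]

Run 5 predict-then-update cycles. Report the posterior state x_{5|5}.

step 1: x^-=[2.0394]  P^-=[1.2401]  S=[1.5401]  K=[0.8052]  nu=[-3.7594]  x^+=[-0.9877]  P^+=[0.2416]
step 2: x^-=[-0.9778]  P^-=[0.4968]  S=[0.7968]  K=[0.6235]  nu=[4.4478]  x^+=[1.7953]  P^+=[0.1870]
step 3: x^-=[1.7773]  P^-=[0.4433]  S=[0.7433]  K=[0.5964]  nu=[-1.3373]  x^+=[0.9797]  P^+=[0.1789]
step 4: x^-=[0.9699]  P^-=[0.4354]  S=[0.7354]  K=[0.5920]  nu=[-1.2299]  x^+=[0.2418]  P^+=[0.1776]
step 5: x^-=[0.2394]  P^-=[0.4341]  S=[0.7341]  K=[0.5913]  nu=[2.9906]  x^+=[2.0078]  P^+=[0.1774]

x_post = [2.0078]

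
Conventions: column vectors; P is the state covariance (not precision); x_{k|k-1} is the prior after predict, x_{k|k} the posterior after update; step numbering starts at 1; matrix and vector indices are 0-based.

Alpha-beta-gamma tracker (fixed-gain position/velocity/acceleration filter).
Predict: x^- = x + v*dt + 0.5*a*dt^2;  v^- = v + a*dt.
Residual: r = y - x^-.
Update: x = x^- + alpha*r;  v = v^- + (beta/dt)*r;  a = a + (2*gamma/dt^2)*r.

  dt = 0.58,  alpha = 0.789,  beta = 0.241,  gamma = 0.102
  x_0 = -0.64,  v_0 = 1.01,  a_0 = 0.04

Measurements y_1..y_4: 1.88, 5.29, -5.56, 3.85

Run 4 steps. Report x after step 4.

x_post = 2.2395

step 1: x_pred=-0.0475  r=1.9275  x^+=1.4733  v^+=1.8341  a^+=1.2089
step 2: x_pred=2.7404  r=2.5496  x^+=4.7520  v^+=3.5946  a^+=2.7550
step 3: x_pred=7.3003  r=-12.8603  x^+=-2.8465  v^+=-0.1512  a^+=-5.0438
step 4: x_pred=-3.7825  r=7.6325  x^+=2.2395  v^+=0.0949  a^+=-0.4153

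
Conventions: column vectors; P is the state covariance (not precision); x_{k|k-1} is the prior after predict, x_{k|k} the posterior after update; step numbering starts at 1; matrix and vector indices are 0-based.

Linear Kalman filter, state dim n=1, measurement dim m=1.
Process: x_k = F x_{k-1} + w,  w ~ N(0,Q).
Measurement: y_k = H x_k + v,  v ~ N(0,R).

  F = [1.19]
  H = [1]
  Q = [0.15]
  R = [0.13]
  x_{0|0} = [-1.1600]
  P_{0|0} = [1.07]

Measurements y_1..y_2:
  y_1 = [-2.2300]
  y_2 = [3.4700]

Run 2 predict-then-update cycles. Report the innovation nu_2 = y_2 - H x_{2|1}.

step 1: x^-=[-1.3804]  P^-=[1.6652]  S=[1.7952]  K=[0.9276]  nu=[-0.8496]  x^+=[-2.1685]  P^+=[0.1206]
step 2: x^-=[-2.5805]  P^-=[0.3208]  S=[0.4508]  K=[0.7116]  nu=[6.0505]  x^+=[1.7250]  P^+=[0.0925]

innov = [6.0505]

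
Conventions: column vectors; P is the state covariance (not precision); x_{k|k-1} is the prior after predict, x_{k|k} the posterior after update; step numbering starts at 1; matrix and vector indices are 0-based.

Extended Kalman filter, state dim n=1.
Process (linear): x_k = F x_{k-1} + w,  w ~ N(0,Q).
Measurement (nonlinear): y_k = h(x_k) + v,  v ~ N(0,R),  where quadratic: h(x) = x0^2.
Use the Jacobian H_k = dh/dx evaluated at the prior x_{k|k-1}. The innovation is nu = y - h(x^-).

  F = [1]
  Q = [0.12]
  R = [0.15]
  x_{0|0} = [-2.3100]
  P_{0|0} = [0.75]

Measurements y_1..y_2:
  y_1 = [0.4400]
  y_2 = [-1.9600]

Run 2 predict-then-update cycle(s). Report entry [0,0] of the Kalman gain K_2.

step 1: x^-=[-2.3100]  P^-=[0.8700]  H_jac=[-4.6200]  S=[18.7196]  K=[-0.2147]  nu=[-4.8961]  x^+=[-1.2587]  P^+=[0.0070]
step 2: x^-=[-1.2587]  P^-=[0.1270]  H_jac=[-2.5175]  S=[0.9547]  K=[-0.3348]  nu=[-3.5444]  x^+=[-0.0720]  P^+=[0.0199]

K[0,0] = -0.3348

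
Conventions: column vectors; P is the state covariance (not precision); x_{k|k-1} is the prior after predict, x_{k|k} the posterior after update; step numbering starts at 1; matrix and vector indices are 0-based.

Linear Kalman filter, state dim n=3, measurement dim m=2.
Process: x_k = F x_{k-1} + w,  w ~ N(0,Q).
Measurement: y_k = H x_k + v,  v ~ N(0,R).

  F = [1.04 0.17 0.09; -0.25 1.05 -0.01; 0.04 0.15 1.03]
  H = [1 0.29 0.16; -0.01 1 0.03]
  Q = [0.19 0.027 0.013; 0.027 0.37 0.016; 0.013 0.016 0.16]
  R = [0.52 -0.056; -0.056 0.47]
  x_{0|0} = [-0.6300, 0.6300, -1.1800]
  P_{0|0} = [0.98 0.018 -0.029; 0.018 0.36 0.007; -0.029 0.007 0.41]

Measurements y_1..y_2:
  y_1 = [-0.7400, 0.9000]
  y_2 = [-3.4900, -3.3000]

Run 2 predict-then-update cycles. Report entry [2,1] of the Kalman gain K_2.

step 1: x^-=[-0.6543, 0.8308, -1.1461]  P^-=[1.2648 -0.1434 0.0740; -0.1434 0.8184 0.0738; 0.0740 0.0738 0.6046]  S=[1.8165 0.0432; 0.0432 1.2964]  K=[0.6833 -0.1414; 0.0432 0.6327; 0.1042 0.0669]  nu=[-0.1433, 0.0970]  x^+=[-0.7659, 0.8860, -1.1545]  P^+=[0.3992 -0.0994 -0.0444; -0.0994 0.2937 0.0078; -0.0444 0.0078 0.5785]
step 2: x^-=[-0.7498, 1.1333, -1.0869]  P^-=[0.5917 -0.1270 0.0283; -0.1270 0.7706 0.0717; 0.0283 0.0717 0.7785]  S=[1.1385 0.0516; 0.0516 1.2482]  K=[0.4971 -0.1264; 0.0669 0.6174; 0.1494 0.0698]  nu=[-2.8949, -4.4082]  x^+=[-1.6318, -1.7817, -1.8270]  P^+=[0.2969 -0.0829 -0.0460; -0.0829 0.2855 0.0016; -0.0460 0.0016 0.7460]

K[2,1] = 0.0698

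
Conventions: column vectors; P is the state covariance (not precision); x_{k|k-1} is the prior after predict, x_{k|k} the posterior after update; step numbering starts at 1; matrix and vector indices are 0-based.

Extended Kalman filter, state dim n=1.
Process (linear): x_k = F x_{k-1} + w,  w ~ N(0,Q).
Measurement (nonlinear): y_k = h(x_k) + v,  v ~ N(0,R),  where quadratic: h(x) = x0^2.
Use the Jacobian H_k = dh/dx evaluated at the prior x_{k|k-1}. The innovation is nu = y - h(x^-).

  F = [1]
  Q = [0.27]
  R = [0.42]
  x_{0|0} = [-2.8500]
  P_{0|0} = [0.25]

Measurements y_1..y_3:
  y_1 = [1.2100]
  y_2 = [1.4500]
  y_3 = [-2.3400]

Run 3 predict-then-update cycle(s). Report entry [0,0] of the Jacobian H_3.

step 1: x^-=[-2.8500]  P^-=[0.5200]  H_jac=[-5.7000]  S=[17.3148]  K=[-0.1712]  nu=[-6.9125]  x^+=[-1.6667]  P^+=[0.0126]
step 2: x^-=[-1.6667]  P^-=[0.2826]  H_jac=[-3.3334]  S=[3.5603]  K=[-0.2646]  nu=[-1.3279]  x^+=[-1.3153]  P^+=[0.0333]
step 3: x^-=[-1.3153]  P^-=[0.3033]  H_jac=[-2.6307]  S=[2.5192]  K=[-0.3168]  nu=[-4.0701]  x^+=[-0.0261]  P^+=[0.0506]

H_jac[0,0] = -2.6307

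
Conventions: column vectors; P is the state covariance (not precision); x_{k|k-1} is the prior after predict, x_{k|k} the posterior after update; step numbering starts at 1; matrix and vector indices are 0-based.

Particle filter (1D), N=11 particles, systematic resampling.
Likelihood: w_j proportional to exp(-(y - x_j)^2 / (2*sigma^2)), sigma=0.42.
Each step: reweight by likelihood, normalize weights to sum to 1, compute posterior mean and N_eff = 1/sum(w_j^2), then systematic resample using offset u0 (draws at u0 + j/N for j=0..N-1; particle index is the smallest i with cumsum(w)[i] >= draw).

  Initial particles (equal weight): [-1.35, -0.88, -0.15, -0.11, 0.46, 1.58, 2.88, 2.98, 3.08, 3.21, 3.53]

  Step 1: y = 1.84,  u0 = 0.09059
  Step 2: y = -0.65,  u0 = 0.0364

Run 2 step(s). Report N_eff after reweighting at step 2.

step 1: w=[0.0000, 0.0000, 0.0000, 0.0000, 0.0049, 0.8975, 0.0507, 0.0273, 0.0139, 0.0053, 0.0003]  mean=1.7087  Neff=1.2360  idx=[5, 5, 5, 5, 5, 5, 5, 5, 5, 6, 10]
step 2: w=[0.1111, 0.1111, 0.1111, 0.1111, 0.1111, 0.1111, 0.1111, 0.1111, 0.1111, 0.0000, 0.0000]  mean=1.5800  Neff=9.0000  idx=[0, 1, 1, 2, 3, 4, 5, 6, 6, 7, 8]

N_eff = 9.0000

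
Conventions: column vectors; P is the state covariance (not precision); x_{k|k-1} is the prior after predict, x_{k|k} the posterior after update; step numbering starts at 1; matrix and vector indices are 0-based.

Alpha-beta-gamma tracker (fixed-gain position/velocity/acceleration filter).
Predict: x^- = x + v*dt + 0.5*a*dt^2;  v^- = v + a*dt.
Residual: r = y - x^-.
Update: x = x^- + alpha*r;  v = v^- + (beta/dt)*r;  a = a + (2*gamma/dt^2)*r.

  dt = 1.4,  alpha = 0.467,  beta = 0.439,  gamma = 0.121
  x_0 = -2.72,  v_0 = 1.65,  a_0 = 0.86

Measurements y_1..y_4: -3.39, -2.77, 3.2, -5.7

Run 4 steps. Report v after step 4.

step 1: x_pred=0.4328  r=-3.8228  x^+=-1.3524  v^+=1.6553  a^+=0.3880
step 2: x_pred=1.3452  r=-4.1152  x^+=-0.5766  v^+=0.9081  a^+=-0.1201
step 3: x_pred=0.5770  r=2.6230  x^+=1.8019  v^+=1.5624  a^+=0.2038
step 4: x_pred=4.1890  r=-9.8890  x^+=-0.4291  v^+=-1.2532  a^+=-1.0172

v_post = -1.2532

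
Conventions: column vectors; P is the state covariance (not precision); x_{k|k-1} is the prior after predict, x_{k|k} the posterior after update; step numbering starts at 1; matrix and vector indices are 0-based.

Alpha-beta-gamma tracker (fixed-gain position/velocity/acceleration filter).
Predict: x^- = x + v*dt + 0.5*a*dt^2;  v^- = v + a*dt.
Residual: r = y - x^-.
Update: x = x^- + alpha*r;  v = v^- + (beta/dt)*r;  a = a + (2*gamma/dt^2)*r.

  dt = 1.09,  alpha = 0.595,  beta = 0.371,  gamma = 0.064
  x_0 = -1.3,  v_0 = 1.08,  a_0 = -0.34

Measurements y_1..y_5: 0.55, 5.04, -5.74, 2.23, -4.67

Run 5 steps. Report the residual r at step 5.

step 1: x_pred=-0.3248  r=0.8748  x^+=0.1957  v^+=1.0071  a^+=-0.2458
step 2: x_pred=1.1475  r=3.8925  x^+=3.4635  v^+=2.0641  a^+=0.1736
step 3: x_pred=5.8166  r=-11.5566  x^+=-1.0596  v^+=-1.6801  a^+=-1.0714
step 4: x_pred=-3.5274  r=5.7574  x^+=-0.1017  v^+=-0.8884  a^+=-0.4512
step 5: x_pred=-1.3381  r=-3.3319  x^+=-3.3206  v^+=-2.5142  a^+=-0.8101

resid = -3.3319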